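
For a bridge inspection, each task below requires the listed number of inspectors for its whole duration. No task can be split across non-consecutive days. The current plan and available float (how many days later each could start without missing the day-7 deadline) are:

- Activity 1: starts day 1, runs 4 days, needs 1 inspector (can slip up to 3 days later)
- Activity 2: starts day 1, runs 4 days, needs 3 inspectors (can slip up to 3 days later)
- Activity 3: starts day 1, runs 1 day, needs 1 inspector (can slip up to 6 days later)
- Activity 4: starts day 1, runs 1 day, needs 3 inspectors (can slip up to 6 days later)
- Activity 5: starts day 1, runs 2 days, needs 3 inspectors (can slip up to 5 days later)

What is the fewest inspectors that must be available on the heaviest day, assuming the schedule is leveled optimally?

4

Early-start (Activity 1@1, Activity 2@1, Activity 3@1, Activity 4@1, Activity 5@1) gives peak 11: d1:11  d2:7  d3:4  d4:4  d5:0  d6:0  d7:0.
Shift Activity 3→5, Activity 4→5, Activity 5→6.
Schedule Activity 1@1, Activity 2@1, Activity 3@5, Activity 4@5, Activity 5@6: d1:4  d2:4  d3:4  d4:4  d5:4  d6:3  d7:3 — peak 4.
Total inspector-days = 26 over 7 days ⇒ peak ≥ ⌈26/7⌉ = 4, so 4 is optimal.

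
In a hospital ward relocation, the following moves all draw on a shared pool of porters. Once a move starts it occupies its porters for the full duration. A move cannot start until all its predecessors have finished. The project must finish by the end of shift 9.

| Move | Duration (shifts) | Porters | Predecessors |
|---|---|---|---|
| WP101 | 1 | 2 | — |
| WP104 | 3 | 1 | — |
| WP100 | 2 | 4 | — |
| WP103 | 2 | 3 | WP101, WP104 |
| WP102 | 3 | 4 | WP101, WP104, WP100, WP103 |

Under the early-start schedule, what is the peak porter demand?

Early-start schedule: WP101@1, WP104@1, WP100@1, WP103@4, WP102@6.
Load per shift: shift 1: 7, shift 2: 5, shift 3: 1, shift 4: 3, shift 5: 3, shift 6: 4, shift 7: 4, shift 8: 4, shift 9: 0.
Peak is 7.

7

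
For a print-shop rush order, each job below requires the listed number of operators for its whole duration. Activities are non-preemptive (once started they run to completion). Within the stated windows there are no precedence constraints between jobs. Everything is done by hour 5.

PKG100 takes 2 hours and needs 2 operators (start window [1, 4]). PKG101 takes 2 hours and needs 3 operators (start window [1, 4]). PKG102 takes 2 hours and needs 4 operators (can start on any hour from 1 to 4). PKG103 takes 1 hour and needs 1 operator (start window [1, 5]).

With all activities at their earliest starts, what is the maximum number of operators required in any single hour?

10

Early-start schedule: PKG100@1, PKG101@1, PKG102@1, PKG103@1.
Load per hour: hour 1: 10, hour 2: 9, hour 3: 0, hour 4: 0, hour 5: 0.
Peak is 10.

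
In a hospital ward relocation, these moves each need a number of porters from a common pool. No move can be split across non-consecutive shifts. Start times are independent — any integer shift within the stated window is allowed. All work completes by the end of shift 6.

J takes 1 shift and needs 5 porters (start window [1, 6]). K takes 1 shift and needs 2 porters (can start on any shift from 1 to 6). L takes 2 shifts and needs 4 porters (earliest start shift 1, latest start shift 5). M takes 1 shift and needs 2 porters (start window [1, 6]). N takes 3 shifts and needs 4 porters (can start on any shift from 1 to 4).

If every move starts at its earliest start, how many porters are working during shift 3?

4

At early start, shift 3 has: N.
Demand: 4 = 4.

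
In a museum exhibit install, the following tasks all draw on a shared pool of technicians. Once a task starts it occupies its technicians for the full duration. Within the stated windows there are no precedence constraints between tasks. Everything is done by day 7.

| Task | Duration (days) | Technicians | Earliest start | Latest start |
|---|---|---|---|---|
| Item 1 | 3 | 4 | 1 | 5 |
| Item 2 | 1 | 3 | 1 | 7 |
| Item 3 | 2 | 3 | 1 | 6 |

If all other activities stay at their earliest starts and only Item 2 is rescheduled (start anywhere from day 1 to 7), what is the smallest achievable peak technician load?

7

Item 2@1: d1:10  d2:7  d3:4  d4:0  d5:0  d6:0  d7:0 → peak 10
Item 2@2: d1:7  d2:10  d3:4  d4:0  d5:0  d6:0  d7:0 → peak 10
Item 2@3: d1:7  d2:7  d3:7  d4:0  d5:0  d6:0  d7:0 → peak 7
Item 2@4: d1:7  d2:7  d3:4  d4:3  d5:0  d6:0  d7:0 → peak 7
Item 2@5: d1:7  d2:7  d3:4  d4:0  d5:3  d6:0  d7:0 → peak 7
Item 2@6: d1:7  d2:7  d3:4  d4:0  d5:0  d6:3  d7:0 → peak 7
Item 2@7: d1:7  d2:7  d3:4  d4:0  d5:0  d6:0  d7:3 → peak 7
Best is Item 2@3, peak 7.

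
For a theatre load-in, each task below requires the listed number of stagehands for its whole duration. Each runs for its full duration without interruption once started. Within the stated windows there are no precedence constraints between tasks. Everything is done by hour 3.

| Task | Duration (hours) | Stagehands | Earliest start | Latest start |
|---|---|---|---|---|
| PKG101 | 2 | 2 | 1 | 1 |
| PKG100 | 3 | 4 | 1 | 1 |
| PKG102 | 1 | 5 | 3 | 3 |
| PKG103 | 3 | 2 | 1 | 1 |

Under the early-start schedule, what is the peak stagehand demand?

11

Early-start schedule: PKG101@1, PKG100@1, PKG102@3, PKG103@1.
Load per hour: hour 1: 8, hour 2: 8, hour 3: 11.
Peak is 11.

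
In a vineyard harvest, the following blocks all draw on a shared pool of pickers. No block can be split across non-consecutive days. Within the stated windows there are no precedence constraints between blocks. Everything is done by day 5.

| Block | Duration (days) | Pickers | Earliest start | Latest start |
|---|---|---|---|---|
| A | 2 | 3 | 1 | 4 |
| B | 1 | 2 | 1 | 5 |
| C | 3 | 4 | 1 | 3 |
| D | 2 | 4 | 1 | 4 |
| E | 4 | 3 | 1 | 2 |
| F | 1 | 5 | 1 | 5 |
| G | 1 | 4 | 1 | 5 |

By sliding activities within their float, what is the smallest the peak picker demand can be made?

11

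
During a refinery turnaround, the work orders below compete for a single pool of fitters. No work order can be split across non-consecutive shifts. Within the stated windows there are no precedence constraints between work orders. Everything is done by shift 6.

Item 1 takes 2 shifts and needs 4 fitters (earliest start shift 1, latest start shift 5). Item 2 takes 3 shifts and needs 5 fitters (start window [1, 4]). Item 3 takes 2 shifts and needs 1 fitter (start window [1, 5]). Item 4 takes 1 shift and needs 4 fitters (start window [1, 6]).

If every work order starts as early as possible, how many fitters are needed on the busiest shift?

14

Early-start schedule: Item 1@1, Item 2@1, Item 3@1, Item 4@1.
Load per shift: shift 1: 14, shift 2: 10, shift 3: 5, shift 4: 0, shift 5: 0, shift 6: 0.
Peak is 14.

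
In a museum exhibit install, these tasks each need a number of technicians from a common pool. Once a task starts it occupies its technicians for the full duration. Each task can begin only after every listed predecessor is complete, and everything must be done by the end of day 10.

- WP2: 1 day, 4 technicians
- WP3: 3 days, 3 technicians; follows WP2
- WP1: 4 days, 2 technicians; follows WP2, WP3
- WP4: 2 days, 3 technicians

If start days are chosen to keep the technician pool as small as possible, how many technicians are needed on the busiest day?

Early-start (WP2@1, WP3@2, WP1@5, WP4@1) gives peak 7: d1:7  d2:6  d3:3  d4:3  d5:2  d6:2  d7:2  d8:2  d9:0  d10:0.
Shift WP4→9.
Schedule WP2@1, WP3@2, WP1@5, WP4@9: d1:4  d2:3  d3:3  d4:3  d5:2  d6:2  d7:2  d8:2  d9:3  d10:3 — peak 4.

4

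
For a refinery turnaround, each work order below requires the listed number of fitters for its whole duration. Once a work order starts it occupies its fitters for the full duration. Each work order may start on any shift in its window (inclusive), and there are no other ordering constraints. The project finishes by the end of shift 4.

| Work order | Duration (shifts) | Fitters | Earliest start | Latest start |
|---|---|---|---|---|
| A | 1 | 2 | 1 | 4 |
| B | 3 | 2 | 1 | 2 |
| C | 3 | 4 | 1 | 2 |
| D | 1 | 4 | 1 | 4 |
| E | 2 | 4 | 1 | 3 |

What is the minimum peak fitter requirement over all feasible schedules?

Early-start (A@1, B@1, C@1, D@1, E@1) gives peak 16: s1:16  s2:10  s3:6  s4:0.
Shift D→2, E→3.
Schedule A@1, B@1, C@1, D@2, E@3: s1:8  s2:10  s3:10  s4:4 — peak 10.

10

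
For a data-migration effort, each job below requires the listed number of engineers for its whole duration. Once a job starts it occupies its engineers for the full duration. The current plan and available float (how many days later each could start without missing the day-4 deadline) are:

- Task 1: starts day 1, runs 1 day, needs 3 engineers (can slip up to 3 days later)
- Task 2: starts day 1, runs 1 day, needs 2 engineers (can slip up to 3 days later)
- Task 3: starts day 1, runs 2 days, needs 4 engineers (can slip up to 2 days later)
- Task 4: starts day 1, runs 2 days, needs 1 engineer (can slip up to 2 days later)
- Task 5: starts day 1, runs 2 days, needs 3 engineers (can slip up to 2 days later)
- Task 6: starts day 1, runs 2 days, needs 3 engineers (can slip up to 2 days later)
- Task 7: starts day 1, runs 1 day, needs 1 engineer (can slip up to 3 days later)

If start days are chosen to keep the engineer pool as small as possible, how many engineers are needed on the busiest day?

7

Early-start (Task 1@1, Task 2@1, Task 3@1, Task 4@1, Task 5@1, Task 6@1, Task 7@1) gives peak 17: d1:17  d2:11  d3:0  d4:0.
Shift Task 2→2, Task 4→2, Task 5→3, Task 6→3, Task 7→4.
Schedule Task 1@1, Task 2@2, Task 3@1, Task 4@2, Task 5@3, Task 6@3, Task 7@4: d1:7  d2:7  d3:7  d4:7 — peak 7.
Total engineer-days = 28 over 4 days ⇒ peak ≥ ⌈28/4⌉ = 7, so 7 is optimal.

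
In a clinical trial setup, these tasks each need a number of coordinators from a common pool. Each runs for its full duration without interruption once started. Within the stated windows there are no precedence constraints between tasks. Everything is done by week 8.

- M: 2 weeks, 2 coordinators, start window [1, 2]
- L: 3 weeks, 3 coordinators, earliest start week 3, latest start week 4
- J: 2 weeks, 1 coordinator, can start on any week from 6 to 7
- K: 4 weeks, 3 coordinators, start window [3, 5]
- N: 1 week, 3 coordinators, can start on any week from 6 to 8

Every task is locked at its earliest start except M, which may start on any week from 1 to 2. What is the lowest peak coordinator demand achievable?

7

M@1: w1:2  w2:2  w3:6  w4:6  w5:6  w6:7  w7:1  w8:0 → peak 7
M@2: w1:0  w2:2  w3:8  w4:6  w5:6  w6:7  w7:1  w8:0 → peak 8
Best is M@1, peak 7.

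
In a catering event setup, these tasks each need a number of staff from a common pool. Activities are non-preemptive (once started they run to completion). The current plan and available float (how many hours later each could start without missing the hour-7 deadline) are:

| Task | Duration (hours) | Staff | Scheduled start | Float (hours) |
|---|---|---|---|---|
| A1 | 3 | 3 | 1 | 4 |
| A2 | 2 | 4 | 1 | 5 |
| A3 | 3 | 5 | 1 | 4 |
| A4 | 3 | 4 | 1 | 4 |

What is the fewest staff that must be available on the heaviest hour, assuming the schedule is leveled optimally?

Early-start (A1@1, A2@1, A3@1, A4@1) gives peak 16: h1:16  h2:16  h3:12  h4:0  h5:0  h6:0  h7:0.
Shift A2→4, A4→4.
Schedule A1@1, A2@4, A3@1, A4@4: h1:8  h2:8  h3:8  h4:8  h5:8  h6:4  h7:0 — peak 8.

8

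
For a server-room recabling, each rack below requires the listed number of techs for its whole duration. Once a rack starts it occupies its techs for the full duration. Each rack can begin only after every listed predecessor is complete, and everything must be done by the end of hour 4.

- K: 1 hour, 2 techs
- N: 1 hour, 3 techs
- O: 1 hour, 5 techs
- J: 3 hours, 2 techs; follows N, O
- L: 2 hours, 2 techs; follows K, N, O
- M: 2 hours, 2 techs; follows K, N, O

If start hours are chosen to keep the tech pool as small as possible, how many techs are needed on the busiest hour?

8

Early-start (K@1, N@1, O@1, J@2, L@2, M@2) gives peak 10: h1:10  h2:6  h3:6  h4:2.
Shift K→2, L→3, M→3.
Schedule K@2, N@1, O@1, J@2, L@3, M@3: h1:8  h2:4  h3:6  h4:6 — peak 8.
No arrangement of the 5 feasible schedules does better.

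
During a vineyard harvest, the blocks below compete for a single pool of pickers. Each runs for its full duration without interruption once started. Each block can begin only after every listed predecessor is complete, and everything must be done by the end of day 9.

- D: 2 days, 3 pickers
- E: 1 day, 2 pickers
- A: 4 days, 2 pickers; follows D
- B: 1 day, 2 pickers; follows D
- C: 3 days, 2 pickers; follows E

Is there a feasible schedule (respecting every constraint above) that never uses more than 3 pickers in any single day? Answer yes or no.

The minimum achievable peak is 4; 3 < 4, so no feasible schedule stays within the cap.

no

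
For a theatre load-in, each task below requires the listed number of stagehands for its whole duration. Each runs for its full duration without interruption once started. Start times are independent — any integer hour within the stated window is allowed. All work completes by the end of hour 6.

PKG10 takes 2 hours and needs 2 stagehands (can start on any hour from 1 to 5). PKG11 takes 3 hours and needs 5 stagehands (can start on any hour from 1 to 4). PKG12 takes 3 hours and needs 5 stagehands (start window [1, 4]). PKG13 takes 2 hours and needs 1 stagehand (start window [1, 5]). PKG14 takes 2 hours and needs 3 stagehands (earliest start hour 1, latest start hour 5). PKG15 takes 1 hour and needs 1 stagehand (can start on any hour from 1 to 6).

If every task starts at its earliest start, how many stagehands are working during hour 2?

16

At early start, hour 2 has: PKG10, PKG11, PKG12, PKG13, PKG14.
Demand: 2 + 5 + 5 + 1 + 3 = 16.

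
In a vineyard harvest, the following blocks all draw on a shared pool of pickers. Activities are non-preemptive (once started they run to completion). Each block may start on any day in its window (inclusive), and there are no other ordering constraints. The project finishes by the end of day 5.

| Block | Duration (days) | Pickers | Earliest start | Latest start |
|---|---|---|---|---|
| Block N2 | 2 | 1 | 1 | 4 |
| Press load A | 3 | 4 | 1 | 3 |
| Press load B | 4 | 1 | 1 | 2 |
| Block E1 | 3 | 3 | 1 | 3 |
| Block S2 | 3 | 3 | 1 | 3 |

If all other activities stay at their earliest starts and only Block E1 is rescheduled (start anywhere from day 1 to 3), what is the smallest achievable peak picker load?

Block E1@1: d1:12  d2:12  d3:11  d4:1  d5:0 → peak 12
Block E1@2: d1:9  d2:12  d3:11  d4:4  d5:0 → peak 12
Block E1@3: d1:9  d2:9  d3:11  d4:4  d5:3 → peak 11
Best is Block E1@3, peak 11.

11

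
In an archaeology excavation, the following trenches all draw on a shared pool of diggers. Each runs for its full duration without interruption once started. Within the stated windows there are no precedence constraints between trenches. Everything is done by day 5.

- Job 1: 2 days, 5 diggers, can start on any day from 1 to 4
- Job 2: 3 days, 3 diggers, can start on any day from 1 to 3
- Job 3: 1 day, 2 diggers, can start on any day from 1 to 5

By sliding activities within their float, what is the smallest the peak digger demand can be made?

5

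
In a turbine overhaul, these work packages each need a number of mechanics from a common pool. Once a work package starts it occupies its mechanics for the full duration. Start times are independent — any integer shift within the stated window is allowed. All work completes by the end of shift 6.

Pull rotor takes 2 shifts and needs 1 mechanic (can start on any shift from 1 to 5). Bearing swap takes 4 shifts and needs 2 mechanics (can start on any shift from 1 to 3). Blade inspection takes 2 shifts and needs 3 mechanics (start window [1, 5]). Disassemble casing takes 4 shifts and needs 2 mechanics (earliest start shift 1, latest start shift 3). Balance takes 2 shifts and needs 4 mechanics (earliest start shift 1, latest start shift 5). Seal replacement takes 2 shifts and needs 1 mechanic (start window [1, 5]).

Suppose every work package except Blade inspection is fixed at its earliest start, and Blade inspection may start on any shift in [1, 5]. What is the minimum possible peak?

Blade inspection@1: s1:13  s2:13  s3:4  s4:4  s5:0  s6:0 → peak 13
Blade inspection@2: s1:10  s2:13  s3:7  s4:4  s5:0  s6:0 → peak 13
Blade inspection@3: s1:10  s2:10  s3:7  s4:7  s5:0  s6:0 → peak 10
Blade inspection@4: s1:10  s2:10  s3:4  s4:7  s5:3  s6:0 → peak 10
Blade inspection@5: s1:10  s2:10  s3:4  s4:4  s5:3  s6:3 → peak 10
Best is Blade inspection@3, peak 10.

10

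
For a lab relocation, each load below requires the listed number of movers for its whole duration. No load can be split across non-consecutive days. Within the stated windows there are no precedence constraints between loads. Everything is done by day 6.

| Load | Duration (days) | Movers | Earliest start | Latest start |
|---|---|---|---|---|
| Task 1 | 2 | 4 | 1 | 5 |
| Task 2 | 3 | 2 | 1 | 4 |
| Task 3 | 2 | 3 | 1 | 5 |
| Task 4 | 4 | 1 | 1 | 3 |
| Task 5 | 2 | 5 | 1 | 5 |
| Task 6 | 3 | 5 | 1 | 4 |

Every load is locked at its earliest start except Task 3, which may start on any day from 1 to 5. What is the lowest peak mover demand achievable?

17

Task 3@1: d1:20  d2:20  d3:8  d4:1  d5:0  d6:0 → peak 20
Task 3@2: d1:17  d2:20  d3:11  d4:1  d5:0  d6:0 → peak 20
Task 3@3: d1:17  d2:17  d3:11  d4:4  d5:0  d6:0 → peak 17
Task 3@4: d1:17  d2:17  d3:8  d4:4  d5:3  d6:0 → peak 17
Task 3@5: d1:17  d2:17  d3:8  d4:1  d5:3  d6:3 → peak 17
Best is Task 3@3, peak 17.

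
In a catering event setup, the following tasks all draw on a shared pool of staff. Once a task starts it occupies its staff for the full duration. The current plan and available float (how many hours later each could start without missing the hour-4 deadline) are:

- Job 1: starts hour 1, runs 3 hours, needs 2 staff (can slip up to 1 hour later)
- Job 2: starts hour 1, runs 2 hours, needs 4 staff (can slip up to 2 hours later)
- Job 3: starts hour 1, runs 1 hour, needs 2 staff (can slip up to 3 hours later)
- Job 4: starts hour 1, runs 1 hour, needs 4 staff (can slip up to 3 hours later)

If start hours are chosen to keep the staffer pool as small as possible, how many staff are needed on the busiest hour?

Early-start (Job 1@1, Job 2@1, Job 3@1, Job 4@1) gives peak 12: h1:12  h2:6  h3:2  h4:0.
Shift Job 3→3, Job 4→4.
Schedule Job 1@1, Job 2@1, Job 3@3, Job 4@4: h1:6  h2:6  h3:4  h4:4 — peak 6.

6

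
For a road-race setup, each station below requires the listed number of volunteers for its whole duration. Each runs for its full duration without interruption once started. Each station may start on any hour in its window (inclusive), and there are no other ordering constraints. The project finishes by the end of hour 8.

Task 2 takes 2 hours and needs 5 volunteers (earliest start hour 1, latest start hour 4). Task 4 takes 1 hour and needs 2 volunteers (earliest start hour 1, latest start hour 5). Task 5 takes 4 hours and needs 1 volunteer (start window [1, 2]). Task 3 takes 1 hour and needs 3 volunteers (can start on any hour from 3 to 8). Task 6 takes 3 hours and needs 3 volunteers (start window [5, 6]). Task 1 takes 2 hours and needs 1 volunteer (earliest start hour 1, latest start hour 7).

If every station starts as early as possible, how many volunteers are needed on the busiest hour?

Early-start schedule: Task 2@1, Task 4@1, Task 5@1, Task 3@3, Task 6@5, Task 1@1.
Load per hour: hour 1: 9, hour 2: 7, hour 3: 4, hour 4: 1, hour 5: 3, hour 6: 3, hour 7: 3, hour 8: 0.
Peak is 9.

9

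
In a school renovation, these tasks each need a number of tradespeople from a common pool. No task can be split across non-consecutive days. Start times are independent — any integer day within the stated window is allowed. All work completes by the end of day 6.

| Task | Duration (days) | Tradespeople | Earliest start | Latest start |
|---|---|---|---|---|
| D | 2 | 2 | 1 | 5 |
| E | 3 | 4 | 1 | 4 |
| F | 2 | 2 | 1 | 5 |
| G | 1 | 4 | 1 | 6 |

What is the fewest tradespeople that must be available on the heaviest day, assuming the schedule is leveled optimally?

Early-start (D@1, E@1, F@1, G@1) gives peak 12: d1:12  d2:8  d3:4  d4:0  d5:0  d6:0.
Shift E→3, G→6.
Schedule D@1, E@3, F@1, G@6: d1:4  d2:4  d3:4  d4:4  d5:4  d6:4 — peak 4.
Total tradesperson-days = 24 over 6 days ⇒ peak ≥ ⌈24/6⌉ = 4, so 4 is optimal.

4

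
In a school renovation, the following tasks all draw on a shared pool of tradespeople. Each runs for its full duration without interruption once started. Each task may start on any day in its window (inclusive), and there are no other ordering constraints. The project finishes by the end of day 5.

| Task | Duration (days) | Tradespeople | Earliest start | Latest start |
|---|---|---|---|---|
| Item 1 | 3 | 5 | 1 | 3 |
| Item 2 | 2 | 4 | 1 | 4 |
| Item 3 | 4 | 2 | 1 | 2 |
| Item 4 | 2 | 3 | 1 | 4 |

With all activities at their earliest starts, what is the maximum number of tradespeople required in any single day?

14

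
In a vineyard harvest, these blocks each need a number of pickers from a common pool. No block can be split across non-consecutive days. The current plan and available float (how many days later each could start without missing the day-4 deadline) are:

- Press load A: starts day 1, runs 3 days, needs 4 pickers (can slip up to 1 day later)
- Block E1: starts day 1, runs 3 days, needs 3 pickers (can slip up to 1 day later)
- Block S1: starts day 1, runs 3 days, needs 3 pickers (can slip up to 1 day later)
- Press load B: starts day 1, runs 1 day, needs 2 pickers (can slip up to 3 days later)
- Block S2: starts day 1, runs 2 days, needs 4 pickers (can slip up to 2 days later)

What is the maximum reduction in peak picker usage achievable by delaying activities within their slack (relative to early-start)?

Early-start peak: d1:16  d2:14  d3:10  d4:0 ⇒ 16.
Leveled (Press load A@1, Block E1@1, Block S1@1, Press load B@1, Block S2@2): d1:12  d2:14  d3:14  d4:0 ⇒ 14.
Reduction 16 − 14 = 2.

2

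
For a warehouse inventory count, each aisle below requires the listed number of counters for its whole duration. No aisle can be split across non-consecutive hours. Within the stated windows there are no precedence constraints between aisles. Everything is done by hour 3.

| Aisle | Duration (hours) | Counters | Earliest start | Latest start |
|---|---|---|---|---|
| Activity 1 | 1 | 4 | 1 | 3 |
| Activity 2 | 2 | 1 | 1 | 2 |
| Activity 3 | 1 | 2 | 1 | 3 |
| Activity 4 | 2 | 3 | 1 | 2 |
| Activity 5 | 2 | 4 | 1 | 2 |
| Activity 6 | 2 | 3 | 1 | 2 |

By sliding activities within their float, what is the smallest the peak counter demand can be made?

Early-start (Activity 1@1, Activity 2@1, Activity 3@1, Activity 4@1, Activity 5@1, Activity 6@1) gives peak 17: h1:17  h2:11  h3:0.
Shift Activity 5→2, Activity 6→2.
Schedule Activity 1@1, Activity 2@1, Activity 3@1, Activity 4@1, Activity 5@2, Activity 6@2: h1:10  h2:11  h3:7 — peak 11.

11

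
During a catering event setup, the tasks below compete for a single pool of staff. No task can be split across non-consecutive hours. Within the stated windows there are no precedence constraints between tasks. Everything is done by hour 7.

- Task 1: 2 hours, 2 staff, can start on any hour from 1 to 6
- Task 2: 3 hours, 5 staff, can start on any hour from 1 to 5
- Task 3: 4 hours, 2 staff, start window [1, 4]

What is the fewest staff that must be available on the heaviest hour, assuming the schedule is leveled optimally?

Early-start (Task 1@1, Task 2@1, Task 3@1) gives peak 9: h1:9  h2:9  h3:7  h4:2  h5:0  h6:0  h7:0.
Shift Task 2→5.
Schedule Task 1@1, Task 2@5, Task 3@1: h1:4  h2:4  h3:2  h4:2  h5:5  h6:5  h7:5 — peak 5.

5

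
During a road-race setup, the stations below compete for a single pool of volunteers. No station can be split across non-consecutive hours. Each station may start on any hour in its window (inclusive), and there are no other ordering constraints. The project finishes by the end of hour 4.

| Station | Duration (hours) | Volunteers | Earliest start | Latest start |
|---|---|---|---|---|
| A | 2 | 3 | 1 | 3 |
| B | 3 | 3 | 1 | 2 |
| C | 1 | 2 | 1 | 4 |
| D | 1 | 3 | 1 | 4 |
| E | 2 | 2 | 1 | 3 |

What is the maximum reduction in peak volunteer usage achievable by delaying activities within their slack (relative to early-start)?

Early-start peak: h1:13  h2:8  h3:3  h4:0 ⇒ 13.
Leveled (A@1, B@1, C@3, D@4, E@3): h1:6  h2:6  h3:7  h4:5 ⇒ 7.
Reduction 13 − 7 = 6.

6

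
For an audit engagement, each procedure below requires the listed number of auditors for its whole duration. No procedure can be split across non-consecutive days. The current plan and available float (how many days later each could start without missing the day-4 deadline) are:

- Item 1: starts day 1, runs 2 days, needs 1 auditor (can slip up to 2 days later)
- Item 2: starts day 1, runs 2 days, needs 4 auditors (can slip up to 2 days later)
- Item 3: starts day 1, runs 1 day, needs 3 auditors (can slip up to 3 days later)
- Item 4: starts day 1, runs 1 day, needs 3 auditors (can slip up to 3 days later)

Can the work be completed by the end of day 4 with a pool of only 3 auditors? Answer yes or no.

Total auditor-days = 16; over 4 days the average is 16/4 > 3, so some day must exceed 3.

no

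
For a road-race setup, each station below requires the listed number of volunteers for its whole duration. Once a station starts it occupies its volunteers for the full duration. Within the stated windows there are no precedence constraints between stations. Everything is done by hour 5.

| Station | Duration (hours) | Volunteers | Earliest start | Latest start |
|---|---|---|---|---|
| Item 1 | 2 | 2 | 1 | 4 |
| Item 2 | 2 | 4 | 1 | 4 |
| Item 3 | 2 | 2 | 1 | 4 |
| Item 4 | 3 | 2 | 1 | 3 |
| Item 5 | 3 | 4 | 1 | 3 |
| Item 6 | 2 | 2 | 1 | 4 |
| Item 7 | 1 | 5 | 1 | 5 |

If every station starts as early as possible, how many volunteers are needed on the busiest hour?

21

Early-start schedule: Item 1@1, Item 2@1, Item 3@1, Item 4@1, Item 5@1, Item 6@1, Item 7@1.
Load per hour: hour 1: 21, hour 2: 16, hour 3: 6, hour 4: 0, hour 5: 0.
Peak is 21.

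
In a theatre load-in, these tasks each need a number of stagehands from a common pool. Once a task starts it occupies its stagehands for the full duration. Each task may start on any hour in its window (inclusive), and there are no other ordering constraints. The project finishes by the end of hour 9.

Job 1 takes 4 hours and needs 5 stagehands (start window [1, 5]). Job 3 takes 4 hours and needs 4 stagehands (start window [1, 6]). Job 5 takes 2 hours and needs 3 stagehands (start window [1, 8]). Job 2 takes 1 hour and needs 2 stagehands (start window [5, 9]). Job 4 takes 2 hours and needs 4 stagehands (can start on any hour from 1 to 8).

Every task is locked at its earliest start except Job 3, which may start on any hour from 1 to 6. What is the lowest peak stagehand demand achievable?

12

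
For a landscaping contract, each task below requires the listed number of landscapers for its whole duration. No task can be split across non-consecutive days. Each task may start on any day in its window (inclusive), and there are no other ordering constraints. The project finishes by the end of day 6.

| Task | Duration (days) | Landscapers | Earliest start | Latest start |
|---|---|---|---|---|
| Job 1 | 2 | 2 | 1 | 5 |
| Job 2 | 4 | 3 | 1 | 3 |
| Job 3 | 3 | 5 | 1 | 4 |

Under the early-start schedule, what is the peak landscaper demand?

Early-start schedule: Job 1@1, Job 2@1, Job 3@1.
Load per day: day 1: 10, day 2: 10, day 3: 8, day 4: 3, day 5: 0, day 6: 0.
Peak is 10.

10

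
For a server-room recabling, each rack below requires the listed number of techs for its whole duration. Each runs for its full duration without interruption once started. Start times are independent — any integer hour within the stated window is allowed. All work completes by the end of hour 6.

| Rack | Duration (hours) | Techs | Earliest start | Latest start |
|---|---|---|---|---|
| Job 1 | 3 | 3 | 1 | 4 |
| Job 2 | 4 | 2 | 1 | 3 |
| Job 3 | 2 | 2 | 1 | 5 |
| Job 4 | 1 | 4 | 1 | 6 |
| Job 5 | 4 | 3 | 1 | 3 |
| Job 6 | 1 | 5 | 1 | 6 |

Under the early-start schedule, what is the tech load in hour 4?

5

At early start, hour 4 has: Job 2, Job 5.
Demand: 2 + 3 = 5.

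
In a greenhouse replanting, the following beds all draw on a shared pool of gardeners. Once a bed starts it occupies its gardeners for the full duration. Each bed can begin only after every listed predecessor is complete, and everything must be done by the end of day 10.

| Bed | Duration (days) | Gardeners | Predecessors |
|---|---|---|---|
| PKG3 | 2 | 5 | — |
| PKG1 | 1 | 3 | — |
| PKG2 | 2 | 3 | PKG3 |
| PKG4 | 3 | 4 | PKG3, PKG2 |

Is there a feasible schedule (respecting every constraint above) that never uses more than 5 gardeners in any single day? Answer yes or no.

yes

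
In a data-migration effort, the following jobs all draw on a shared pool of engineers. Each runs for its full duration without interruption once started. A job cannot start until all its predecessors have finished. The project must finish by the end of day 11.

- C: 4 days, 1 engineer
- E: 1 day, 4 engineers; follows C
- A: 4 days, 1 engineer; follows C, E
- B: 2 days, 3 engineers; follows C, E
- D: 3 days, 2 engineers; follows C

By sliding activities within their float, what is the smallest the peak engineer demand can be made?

Early-start (C@1, E@5, A@6, B@6, D@5) gives peak 6: d1:1  d2:1  d3:1  d4:1  d5:6  d6:6  d7:6  d8:1  d9:1  d10:0  d11:0.
Shift D→8.
Schedule C@1, E@5, A@6, B@6, D@8: d1:1  d2:1  d3:1  d4:1  d5:4  d6:4  d7:4  d8:3  d9:3  d10:2  d11:0 — peak 4.

4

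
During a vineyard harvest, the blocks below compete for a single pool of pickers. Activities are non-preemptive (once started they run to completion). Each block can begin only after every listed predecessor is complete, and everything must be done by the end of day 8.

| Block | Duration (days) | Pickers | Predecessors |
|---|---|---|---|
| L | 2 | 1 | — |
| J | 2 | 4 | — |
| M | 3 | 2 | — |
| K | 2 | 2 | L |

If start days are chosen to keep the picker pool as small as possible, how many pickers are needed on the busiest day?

4

Early-start (L@1, J@1, M@1, K@3) gives peak 7: d1:7  d2:7  d3:4  d4:2  d5:0  d6:0  d7:0  d8:0.
Shift J→3, M→5, K→5.
Schedule L@1, J@3, M@5, K@5: d1:1  d2:1  d3:4  d4:4  d5:4  d6:4  d7:2  d8:0 — peak 4.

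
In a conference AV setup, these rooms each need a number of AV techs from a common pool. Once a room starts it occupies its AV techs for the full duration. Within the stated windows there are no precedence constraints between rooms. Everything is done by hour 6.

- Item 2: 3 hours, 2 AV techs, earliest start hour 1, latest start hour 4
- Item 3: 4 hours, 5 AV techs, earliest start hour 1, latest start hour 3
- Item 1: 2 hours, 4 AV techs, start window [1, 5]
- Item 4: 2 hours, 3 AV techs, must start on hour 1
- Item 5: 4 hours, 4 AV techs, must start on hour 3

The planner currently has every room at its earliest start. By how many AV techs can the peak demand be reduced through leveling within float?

3

Early-start peak: h1:14  h2:14  h3:11  h4:9  h5:4  h6:4 ⇒ 14.
Leveled (Item 2@1, Item 3@1, Item 1@5, Item 4@1, Item 5@3): h1:10  h2:10  h3:11  h4:9  h5:8  h6:8 ⇒ 11.
Reduction 14 − 11 = 3.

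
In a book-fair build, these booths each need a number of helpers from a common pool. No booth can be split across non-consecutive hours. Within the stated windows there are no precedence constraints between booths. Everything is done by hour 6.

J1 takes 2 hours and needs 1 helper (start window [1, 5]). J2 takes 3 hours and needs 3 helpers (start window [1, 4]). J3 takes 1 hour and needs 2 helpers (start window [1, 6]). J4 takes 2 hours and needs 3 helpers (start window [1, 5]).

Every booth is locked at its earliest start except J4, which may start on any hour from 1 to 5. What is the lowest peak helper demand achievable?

6

J4@1: h1:9  h2:7  h3:3  h4:0  h5:0  h6:0 → peak 9
J4@2: h1:6  h2:7  h3:6  h4:0  h5:0  h6:0 → peak 7
J4@3: h1:6  h2:4  h3:6  h4:3  h5:0  h6:0 → peak 6
J4@4: h1:6  h2:4  h3:3  h4:3  h5:3  h6:0 → peak 6
J4@5: h1:6  h2:4  h3:3  h4:0  h5:3  h6:3 → peak 6
Best is J4@3, peak 6.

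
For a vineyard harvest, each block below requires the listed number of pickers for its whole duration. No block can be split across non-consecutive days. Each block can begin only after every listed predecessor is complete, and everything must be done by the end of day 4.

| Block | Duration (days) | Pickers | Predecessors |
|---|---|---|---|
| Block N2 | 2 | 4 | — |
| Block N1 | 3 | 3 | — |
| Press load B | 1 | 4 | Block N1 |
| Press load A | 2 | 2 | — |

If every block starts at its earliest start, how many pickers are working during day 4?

4

At early start, day 4 has: Press load B.
Demand: 4 = 4.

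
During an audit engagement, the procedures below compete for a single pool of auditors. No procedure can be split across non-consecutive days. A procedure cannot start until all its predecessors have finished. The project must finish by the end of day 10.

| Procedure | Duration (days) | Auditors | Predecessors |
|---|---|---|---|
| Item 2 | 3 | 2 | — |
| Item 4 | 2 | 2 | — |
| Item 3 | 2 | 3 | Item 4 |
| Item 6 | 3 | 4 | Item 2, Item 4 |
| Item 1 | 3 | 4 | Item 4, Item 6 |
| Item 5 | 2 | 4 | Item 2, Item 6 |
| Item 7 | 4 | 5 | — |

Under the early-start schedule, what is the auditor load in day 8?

At early start, day 8 has: Item 1, Item 5.
Demand: 4 + 4 = 8.

8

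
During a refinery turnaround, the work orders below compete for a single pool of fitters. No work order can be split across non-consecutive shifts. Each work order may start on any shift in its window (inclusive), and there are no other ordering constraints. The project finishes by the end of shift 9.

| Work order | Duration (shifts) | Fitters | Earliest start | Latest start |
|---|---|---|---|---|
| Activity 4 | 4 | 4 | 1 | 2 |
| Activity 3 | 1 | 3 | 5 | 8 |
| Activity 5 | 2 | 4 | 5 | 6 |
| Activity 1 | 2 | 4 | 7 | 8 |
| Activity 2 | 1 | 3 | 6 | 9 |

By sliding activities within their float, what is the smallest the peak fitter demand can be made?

Early-start (Activity 4@1, Activity 3@5, Activity 5@5, Activity 1@7, Activity 2@6) gives peak 7: s1:4  s2:4  s3:4  s4:4  s5:7  s6:7  s7:4  s8:4  s9:0.
Shift Activity 3→7, Activity 1→8, Activity 2→7.
Schedule Activity 4@1, Activity 3@7, Activity 5@5, Activity 1@8, Activity 2@7: s1:4  s2:4  s3:4  s4:4  s5:4  s6:4  s7:6  s8:4  s9:4 — peak 6.

6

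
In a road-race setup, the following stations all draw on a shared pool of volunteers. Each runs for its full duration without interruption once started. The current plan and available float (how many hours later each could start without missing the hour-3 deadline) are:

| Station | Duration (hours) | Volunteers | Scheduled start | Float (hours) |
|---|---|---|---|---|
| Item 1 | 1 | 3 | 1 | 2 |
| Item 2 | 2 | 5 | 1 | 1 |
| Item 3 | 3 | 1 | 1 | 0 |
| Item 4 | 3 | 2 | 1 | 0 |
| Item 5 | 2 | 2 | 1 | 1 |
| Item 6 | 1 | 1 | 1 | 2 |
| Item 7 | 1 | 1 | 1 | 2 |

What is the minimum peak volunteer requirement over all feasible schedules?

Early-start (Item 1@1, Item 2@1, Item 3@1, Item 4@1, Item 5@1, Item 6@1, Item 7@1) gives peak 15: h1:15  h2:10  h3:3.
Shift Item 2→2.
Schedule Item 1@1, Item 2@2, Item 3@1, Item 4@1, Item 5@1, Item 6@1, Item 7@1: h1:10  h2:10  h3:8 — peak 10.
Total volunteer-hours = 28 over 3 hours ⇒ peak ≥ ⌈28/3⌉ = 10, so 10 is optimal.

10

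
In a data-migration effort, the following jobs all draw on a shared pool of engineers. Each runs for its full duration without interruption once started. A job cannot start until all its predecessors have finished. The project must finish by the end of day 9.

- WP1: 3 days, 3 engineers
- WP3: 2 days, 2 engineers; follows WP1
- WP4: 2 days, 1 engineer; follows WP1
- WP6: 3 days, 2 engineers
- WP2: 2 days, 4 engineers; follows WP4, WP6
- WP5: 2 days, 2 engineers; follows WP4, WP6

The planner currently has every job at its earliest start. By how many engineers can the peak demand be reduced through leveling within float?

1

Early-start peak: d1:5  d2:5  d3:5  d4:3  d5:3  d6:6  d7:6  d8:0  d9:0 ⇒ 6.
Leveled (WP1@1, WP3@4, WP4@4, WP6@1, WP2@6, WP5@8): d1:5  d2:5  d3:5  d4:3  d5:3  d6:4  d7:4  d8:2  d9:2 ⇒ 5.
Reduction 6 − 5 = 1.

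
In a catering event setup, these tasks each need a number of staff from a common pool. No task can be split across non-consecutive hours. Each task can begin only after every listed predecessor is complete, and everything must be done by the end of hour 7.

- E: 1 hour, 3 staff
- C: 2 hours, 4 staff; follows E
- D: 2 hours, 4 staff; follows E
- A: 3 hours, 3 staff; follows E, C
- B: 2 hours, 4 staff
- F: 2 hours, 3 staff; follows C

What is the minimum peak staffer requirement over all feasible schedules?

8

Early-start (E@1, C@2, D@2, A@4, B@1, F@4) gives peak 12: h1:7  h2:12  h3:8  h4:6  h5:6  h6:3  h7:0.
Shift B→4, F→6.
Schedule E@1, C@2, D@2, A@4, B@4, F@6: h1:3  h2:8  h3:8  h4:7  h5:7  h6:6  h7:3 — peak 8.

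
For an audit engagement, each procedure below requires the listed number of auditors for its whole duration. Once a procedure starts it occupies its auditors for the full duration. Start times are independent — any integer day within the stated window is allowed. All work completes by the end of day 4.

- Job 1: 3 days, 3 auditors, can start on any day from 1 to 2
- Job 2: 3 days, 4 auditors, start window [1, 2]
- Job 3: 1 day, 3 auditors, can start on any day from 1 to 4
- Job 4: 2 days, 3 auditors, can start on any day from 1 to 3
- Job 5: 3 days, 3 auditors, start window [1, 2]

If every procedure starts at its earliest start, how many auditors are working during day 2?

13

At early start, day 2 has: Job 1, Job 2, Job 4, Job 5.
Demand: 3 + 4 + 3 + 3 = 13.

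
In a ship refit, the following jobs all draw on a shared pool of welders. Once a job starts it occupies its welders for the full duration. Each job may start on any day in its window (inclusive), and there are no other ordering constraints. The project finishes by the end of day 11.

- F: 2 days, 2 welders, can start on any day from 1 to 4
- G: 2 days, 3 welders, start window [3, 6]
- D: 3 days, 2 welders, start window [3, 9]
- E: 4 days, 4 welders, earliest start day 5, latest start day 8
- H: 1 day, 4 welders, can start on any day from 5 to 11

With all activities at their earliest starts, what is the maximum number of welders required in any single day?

10

Early-start schedule: F@1, G@3, D@3, E@5, H@5.
Load per day: day 1: 2, day 2: 2, day 3: 5, day 4: 5, day 5: 10, day 6: 4, day 7: 4, day 8: 4, day 9: 0, day 10: 0, day 11: 0.
Peak is 10.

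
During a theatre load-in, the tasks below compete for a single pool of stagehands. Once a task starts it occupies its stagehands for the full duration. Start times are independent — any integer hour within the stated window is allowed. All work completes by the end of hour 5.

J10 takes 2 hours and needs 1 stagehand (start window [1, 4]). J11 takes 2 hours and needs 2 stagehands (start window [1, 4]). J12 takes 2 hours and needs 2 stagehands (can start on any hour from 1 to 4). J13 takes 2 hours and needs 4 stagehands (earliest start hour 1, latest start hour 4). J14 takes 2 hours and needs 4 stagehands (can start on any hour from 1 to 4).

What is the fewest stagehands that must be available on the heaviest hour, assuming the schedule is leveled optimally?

7

Early-start (J10@1, J11@1, J12@1, J13@1, J14@1) gives peak 13: h1:13  h2:13  h3:0  h4:0  h5:0.
Shift J12→3, J14→3.
Schedule J10@1, J11@1, J12@3, J13@1, J14@3: h1:7  h2:7  h3:6  h4:6  h5:0 — peak 7.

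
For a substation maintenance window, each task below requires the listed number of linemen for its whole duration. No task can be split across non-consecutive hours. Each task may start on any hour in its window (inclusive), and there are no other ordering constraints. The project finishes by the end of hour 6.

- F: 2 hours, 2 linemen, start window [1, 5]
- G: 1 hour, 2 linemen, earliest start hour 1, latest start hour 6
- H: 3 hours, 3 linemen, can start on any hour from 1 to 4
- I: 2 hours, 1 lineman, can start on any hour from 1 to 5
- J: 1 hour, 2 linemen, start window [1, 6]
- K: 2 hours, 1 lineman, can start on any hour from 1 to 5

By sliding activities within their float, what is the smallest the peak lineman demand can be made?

4

Early-start (F@1, G@1, H@1, I@1, J@1, K@1) gives peak 11: h1:11  h2:7  h3:3  h4:0  h5:0  h6:0.
Shift H→3, I→2, J→6, K→4.
Schedule F@1, G@1, H@3, I@2, J@6, K@4: h1:4  h2:3  h3:4  h4:4  h5:4  h6:2 — peak 4.
Total lineman-hours = 21 over 6 hours ⇒ peak ≥ ⌈21/6⌉ = 4, so 4 is optimal.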